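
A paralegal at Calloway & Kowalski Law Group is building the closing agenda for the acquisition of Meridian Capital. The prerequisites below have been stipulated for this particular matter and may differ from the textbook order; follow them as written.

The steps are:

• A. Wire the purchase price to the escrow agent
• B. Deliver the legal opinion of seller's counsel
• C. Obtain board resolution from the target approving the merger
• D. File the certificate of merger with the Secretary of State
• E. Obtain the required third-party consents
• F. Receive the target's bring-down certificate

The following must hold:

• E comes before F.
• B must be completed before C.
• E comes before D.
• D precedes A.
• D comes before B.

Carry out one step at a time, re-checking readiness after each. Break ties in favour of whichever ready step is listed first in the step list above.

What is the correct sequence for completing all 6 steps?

E → D → A → B → C → F

E has no prerequisites → E first.
Now D and F have their prerequisites met. D is listed earlier, so D next.
Now A, B and F have their prerequisites met. A is listed earlier, so A next.
Ready: B and F. B is listed earlier → B.
Ready: C and F. C is listed earlier → C.
That leaves F as the only ready step → F.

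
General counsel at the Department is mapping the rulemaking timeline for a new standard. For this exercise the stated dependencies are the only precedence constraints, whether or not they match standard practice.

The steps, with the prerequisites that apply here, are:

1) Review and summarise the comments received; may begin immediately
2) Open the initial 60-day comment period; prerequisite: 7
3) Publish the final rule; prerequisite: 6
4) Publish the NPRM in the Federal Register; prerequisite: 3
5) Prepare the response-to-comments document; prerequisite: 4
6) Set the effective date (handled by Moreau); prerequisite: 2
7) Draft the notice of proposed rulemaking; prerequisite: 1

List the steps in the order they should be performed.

1 is the only step with nothing outstanding, so it goes first.
7 needed 1, now all done → 7.
Next only 2 has its prerequisites met → 2.
6 is the only step now ready → 6.
3 needed 6, now all done → 3.
4 is the only step now ready → 4.
5 needed 4, now all done → 5.

1 → 7 → 2 → 6 → 3 → 4 → 5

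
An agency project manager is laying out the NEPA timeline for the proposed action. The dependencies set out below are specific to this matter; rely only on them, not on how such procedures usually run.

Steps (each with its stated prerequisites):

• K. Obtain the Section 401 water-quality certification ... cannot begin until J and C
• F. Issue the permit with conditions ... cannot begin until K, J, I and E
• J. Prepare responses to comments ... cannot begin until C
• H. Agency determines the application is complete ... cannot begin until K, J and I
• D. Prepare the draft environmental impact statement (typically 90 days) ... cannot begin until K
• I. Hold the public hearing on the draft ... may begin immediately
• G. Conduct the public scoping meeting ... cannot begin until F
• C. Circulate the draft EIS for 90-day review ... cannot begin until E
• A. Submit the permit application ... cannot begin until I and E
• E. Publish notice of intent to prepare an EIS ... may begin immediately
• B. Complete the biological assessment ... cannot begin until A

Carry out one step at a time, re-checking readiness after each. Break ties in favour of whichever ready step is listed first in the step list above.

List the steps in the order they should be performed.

I E C J K F H D G A B

I and E have no prerequisites; I is listed earlier, so I is first.
That leaves E as the only ready step → E.
Now C and A have their prerequisites met. C is listed earlier, so C next.
J now also ready, so the ready set is {J, A}; J is listed earlier → J.
K and A are both available; K is listed earlier → K.
Now F, H, D and A have their prerequisites met. F is listed earlier, so F next.
G now also ready, so the ready set is {H, D, G, A}; H is listed earlier → H.
Ready: D, G and A. D is listed earlier → D.
Ready: G and A. G is listed earlier → G.
A is the only step now ready → A.
That leaves B as the only ready step → B.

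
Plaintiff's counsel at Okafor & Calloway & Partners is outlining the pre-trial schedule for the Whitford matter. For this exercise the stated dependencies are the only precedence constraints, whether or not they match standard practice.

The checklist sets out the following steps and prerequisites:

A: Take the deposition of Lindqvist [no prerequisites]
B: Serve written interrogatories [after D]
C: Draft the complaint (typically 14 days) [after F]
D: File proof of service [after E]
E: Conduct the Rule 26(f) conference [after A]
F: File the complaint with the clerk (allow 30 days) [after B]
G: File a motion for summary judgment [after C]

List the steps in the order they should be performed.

A, E, D, B, F, C, G

Only A has no prerequisites, so it is first.
That leaves E as the only ready step → E.
D needed E, now all done → D.
B is the only step now ready → B.
F is the only step now ready → F.
That leaves C as the only ready step → C.
G is the only step now ready → G.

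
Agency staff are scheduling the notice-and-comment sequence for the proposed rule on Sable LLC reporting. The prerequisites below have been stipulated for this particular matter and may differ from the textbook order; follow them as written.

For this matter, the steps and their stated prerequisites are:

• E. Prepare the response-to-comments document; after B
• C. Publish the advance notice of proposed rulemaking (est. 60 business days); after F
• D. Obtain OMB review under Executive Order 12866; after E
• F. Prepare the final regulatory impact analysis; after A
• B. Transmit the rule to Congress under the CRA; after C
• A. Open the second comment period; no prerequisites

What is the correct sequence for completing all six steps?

A, F, C, B, E, D

Only A has no prerequisites, so it is first.
F needed A, now all done → F.
Next only C has its prerequisites met → C.
That leaves B as the only ready step → B.
Next only E has its prerequisites met → E.
D is the only step now ready → D.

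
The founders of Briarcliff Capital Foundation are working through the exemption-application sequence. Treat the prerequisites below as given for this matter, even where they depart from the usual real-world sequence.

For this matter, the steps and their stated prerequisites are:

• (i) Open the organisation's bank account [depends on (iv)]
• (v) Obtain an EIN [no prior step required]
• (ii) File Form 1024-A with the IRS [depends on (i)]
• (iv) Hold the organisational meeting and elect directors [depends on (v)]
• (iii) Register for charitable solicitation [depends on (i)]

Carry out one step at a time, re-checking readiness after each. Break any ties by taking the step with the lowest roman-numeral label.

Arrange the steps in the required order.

Only (v) has no prerequisites, so it is first.
That leaves (iv) as the only ready step → (iv).
(i) needed (iv), now all done → (i).
(ii) and (iii) are both available; (ii) has the earlier label → (ii).
(iii) is the only step now ready → (iii).

(v), (iv), (i), (ii), (iii)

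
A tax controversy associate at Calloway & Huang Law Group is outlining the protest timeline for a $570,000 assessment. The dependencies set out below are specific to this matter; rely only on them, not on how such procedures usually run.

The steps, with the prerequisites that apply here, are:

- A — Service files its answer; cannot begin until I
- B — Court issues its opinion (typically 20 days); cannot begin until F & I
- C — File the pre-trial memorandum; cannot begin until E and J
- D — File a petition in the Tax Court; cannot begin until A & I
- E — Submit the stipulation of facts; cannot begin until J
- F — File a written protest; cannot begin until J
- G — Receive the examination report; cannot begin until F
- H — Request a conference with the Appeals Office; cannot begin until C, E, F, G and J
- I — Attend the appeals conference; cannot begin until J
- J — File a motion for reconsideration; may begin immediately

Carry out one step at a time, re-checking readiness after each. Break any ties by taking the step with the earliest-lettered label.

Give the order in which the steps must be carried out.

Only J has no prerequisites, so it is first.
Now E, F and I have their prerequisites met. E has the earlier label, so E next.
C now also ready, so the ready set is {C, F, I}; C has the earlier label → C.
F and I are both available; F has the earlier label → F.
G now also ready, so the ready set is {G, I}; G has the earlier label → G.
H now also ready, so the ready set is {H, I}; H has the earlier label → H.
I needed J, now all done → I.
Ready: A and B. A has the earlier label → A.
D now also ready, so the ready set is {B, D}; B has the earlier label → B.
That leaves D as the only ready step → D.

J E C F G H I A B D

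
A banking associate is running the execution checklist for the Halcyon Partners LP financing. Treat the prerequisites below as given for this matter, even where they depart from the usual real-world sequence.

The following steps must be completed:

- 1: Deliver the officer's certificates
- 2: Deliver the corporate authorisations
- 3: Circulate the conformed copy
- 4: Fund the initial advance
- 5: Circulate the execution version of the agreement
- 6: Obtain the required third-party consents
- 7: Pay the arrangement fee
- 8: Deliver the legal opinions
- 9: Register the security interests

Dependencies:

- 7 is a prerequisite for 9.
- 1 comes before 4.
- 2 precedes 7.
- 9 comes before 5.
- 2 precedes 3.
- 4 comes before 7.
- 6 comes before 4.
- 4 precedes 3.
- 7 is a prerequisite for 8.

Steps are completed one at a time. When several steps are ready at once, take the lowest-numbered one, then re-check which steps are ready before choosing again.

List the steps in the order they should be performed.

1, 2 and 6 have no prerequisites; 1 has the earlier label, so 1 is first.
Ready: 2 and 6. 2 has the earlier label → 2.
That leaves 6 as the only ready step → 6.
That leaves 4 as the only ready step → 4.
3 and 7 are both available; 3 has the earlier label → 3.
7 needed 2 and 4, now all done → 7.
Now 8 and 9 have their prerequisites met. 8 has the earlier label, so 8 next.
9 needed 7, now all done → 9.
Next only 5 has its prerequisites met → 5.

1, 2, 6, 4, 3, 7, 8, 9, 5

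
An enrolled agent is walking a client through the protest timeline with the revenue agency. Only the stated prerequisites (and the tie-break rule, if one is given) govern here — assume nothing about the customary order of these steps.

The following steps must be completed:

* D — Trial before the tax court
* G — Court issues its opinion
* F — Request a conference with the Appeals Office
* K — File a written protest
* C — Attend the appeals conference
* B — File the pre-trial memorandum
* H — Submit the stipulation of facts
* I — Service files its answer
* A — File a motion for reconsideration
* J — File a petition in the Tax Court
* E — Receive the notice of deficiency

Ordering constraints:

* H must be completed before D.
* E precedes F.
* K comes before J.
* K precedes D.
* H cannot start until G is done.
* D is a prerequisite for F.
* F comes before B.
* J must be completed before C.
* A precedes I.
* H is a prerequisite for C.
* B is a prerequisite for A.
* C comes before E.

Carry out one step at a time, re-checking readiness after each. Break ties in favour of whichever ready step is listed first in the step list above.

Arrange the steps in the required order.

G → K → H → D → J → C → E → F → B → A → I

Nothing is required for G and K. G is listed earlier → G first.
H now also ready, so the ready set is {K, H}; K is listed earlier → K.
J now also ready, so the ready set is {H, J}; H is listed earlier → H.
D now also ready, so the ready set is {D, J}; D is listed earlier → D.
J is the only step now ready → J.
C is the only step now ready → C.
E needed C, now all done → E.
Next only F has its prerequisites met → F.
That leaves B as the only ready step → B.
A needed B, now all done → A.
That leaves I as the only ready step → I.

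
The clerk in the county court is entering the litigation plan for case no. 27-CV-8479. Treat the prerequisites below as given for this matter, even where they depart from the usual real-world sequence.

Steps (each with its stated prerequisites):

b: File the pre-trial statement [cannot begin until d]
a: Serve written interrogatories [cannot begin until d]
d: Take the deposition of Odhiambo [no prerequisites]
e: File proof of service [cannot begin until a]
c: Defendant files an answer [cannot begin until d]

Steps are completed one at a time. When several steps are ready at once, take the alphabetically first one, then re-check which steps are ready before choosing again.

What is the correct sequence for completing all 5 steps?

d has no prerequisites → d first.
Ready: a, b and c. a has the earlier label → a.
Now b, c and e have their prerequisites met. b has the earlier label, so b next.
c and e are both available; c has the earlier label → c.
Next only e has its prerequisites met → e.

d, a, b, c, e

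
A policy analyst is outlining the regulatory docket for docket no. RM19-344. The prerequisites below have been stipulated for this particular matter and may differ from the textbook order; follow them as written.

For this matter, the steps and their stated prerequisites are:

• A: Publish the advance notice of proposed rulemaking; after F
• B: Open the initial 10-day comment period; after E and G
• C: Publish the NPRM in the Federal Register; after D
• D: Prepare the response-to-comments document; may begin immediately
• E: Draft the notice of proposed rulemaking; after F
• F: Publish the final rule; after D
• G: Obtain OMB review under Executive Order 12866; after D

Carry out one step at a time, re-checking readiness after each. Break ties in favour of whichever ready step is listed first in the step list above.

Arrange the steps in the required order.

D → C → F → A → E → G → B

D is the only step with nothing outstanding, so it goes first.
C, F and G are all available; C is listed earlier → C.
Now F and G have their prerequisites met. F is listed earlier, so F next.
Ready: A, E and G. A is listed earlier → A.
Now E and G have their prerequisites met. E is listed earlier, so E next.
Next only G has its prerequisites met → G.
B is the only step now ready → B.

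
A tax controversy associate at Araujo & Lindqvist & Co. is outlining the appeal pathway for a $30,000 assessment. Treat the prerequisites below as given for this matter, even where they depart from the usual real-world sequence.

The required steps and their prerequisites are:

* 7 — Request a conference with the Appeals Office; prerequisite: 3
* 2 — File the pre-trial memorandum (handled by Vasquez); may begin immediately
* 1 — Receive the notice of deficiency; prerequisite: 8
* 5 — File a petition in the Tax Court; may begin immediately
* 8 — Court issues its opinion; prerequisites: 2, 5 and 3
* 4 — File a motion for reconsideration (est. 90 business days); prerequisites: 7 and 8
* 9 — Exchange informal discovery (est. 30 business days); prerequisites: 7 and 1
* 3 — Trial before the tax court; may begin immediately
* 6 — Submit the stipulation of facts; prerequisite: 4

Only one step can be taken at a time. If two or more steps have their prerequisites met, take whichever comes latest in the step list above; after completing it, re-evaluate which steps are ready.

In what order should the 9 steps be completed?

Nothing is required for 3, 5 and 2. 3 is listed later → 3 first.
Ready: 5, 2 and 7. 5 is listed later → 5.
Ready: 2 and 7. 2 is listed later → 2.
Now 8 and 7 have their prerequisites met. 8 is listed later, so 8 next.
1 now also ready, so the ready set is {1, 7}; 1 is listed later → 1.
7 needed 3, now all done → 7.
9 and 4 are both available; 9 is listed later → 9.
4 is the only step now ready → 4.
That leaves 6 as the only ready step → 6.

3, 5, 2, 8, 1, 7, 9, 4, 6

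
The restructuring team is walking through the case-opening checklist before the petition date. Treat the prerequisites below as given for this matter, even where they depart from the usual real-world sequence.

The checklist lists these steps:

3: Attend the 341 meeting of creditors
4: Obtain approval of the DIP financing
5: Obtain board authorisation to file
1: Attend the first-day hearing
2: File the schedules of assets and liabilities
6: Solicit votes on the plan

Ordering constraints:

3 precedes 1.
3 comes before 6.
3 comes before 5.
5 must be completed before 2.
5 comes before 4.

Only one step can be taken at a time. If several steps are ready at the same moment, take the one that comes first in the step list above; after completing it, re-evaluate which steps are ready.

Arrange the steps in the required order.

3 → 5 → 4 → 1 → 2 → 6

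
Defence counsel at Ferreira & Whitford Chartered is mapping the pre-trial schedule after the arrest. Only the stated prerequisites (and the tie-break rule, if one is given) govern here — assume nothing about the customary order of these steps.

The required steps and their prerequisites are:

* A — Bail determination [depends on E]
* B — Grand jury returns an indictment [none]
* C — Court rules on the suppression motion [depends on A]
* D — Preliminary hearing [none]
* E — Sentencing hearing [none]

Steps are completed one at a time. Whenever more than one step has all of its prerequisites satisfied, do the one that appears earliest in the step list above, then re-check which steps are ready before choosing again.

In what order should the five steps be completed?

Nothing is required for B, D and E. B is listed earlier → B first.
Ready: D and E. D is listed earlier → D.
Next only E has its prerequisites met → E.
Next only A has its prerequisites met → A.
C needed A, now all done → C.

B D E A C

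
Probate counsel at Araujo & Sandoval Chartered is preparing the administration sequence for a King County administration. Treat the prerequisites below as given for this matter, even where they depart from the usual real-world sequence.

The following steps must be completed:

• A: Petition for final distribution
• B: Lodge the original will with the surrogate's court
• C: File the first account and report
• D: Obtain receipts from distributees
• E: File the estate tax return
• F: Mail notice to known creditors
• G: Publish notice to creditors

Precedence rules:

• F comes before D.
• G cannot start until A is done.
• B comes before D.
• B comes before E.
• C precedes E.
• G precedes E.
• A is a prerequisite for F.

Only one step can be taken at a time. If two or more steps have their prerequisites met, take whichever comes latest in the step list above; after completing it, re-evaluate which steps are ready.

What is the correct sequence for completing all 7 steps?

C, B, A, G, F, E, D

C, B and A have no prerequisites; C is listed later, so C is first.
Now B and A have their prerequisites met. B is listed later, so B next.
A is the only step now ready → A.
Now G and F have their prerequisites met. G is listed later, so G next.
Now F and E have their prerequisites met. F is listed later, so F next.
D now also ready, so the ready set is {E, D}; E is listed later → E.
D needed F and B, now all done → D.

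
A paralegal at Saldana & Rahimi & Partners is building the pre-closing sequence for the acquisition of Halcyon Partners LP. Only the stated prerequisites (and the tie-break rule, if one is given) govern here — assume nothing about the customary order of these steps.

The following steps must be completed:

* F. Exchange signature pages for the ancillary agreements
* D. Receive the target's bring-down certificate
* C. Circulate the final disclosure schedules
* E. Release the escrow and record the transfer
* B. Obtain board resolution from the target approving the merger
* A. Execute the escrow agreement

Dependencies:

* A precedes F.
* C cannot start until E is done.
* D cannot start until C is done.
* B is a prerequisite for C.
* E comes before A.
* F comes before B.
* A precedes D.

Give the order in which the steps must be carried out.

E → A → F → B → C → D

Only E has no prerequisites, so it is first.
A is the only step now ready → A.
Next only F has its prerequisites met → F.
B needed F, now all done → B.
C needed E and B, now all done → C.
D is the only step now ready → D.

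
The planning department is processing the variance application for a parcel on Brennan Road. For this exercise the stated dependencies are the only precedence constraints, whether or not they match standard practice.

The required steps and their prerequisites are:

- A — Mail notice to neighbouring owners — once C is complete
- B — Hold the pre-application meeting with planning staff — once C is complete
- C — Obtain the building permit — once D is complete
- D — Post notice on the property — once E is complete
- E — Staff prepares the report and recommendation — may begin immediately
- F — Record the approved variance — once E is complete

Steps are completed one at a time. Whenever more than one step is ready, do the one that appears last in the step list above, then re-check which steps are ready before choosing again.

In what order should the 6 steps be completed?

E is the only step with nothing outstanding, so it goes first.
F and D are both available; F is listed later → F.
D needed E, now all done → D.
C needed D, now all done → C.
B and A are both available; B is listed later → B.
A is the only step now ready → A.

E F D C B A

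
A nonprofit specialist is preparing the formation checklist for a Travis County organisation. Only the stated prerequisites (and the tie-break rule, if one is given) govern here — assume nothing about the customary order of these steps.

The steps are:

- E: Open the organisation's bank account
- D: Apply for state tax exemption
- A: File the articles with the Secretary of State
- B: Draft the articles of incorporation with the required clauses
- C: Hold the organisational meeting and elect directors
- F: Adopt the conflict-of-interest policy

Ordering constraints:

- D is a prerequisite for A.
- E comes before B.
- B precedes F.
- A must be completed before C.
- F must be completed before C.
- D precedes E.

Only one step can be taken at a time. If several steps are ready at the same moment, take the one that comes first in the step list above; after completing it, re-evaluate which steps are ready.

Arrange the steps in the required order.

Only D has no prerequisites, so it is first.
Ready: E and A. E is listed earlier → E.
B now also ready, so the ready set is {A, B}; A is listed earlier → A.
B needed E, now all done → B.
Next only F has its prerequisites met → F.
That leaves C as the only ready step → C.

D, E, A, B, F, C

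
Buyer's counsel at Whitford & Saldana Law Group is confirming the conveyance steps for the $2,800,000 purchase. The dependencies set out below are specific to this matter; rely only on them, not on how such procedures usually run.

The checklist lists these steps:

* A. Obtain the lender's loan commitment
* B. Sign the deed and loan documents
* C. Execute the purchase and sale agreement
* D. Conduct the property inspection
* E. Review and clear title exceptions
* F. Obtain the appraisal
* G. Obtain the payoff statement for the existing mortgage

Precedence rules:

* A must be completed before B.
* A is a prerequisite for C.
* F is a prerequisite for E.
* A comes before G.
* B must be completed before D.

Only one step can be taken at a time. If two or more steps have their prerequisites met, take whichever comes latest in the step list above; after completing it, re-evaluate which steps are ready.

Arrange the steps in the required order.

F and A have no prerequisites; F is listed later, so F is first.
E now also ready, so the ready set is {E, A}; E is listed later → E.
A is the only step now ready → A.
G, C and B are all available; G is listed later → G.
Ready: C and B. C is listed later → C.
B needed A, now all done → B.
D is the only step now ready → D.

F E A G C B D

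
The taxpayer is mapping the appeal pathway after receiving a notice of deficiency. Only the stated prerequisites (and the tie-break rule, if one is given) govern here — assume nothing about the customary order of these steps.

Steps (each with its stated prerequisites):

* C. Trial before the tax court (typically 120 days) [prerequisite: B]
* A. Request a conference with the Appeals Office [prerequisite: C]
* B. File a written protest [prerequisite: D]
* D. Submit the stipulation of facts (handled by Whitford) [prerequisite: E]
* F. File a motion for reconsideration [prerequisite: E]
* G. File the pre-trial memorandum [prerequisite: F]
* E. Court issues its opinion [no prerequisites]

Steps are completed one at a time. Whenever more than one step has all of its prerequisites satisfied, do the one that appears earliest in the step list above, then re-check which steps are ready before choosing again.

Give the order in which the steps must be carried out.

Only E has no prerequisites, so it is first.
D and F are both available; D is listed earlier → D.
Ready: B and F. B is listed earlier → B.
C now also ready, so the ready set is {C, F}; C is listed earlier → C.
A now also ready, so the ready set is {A, F}; A is listed earlier → A.
F needed E, now all done → F.
G needed F, now all done → G.

E D B C A F G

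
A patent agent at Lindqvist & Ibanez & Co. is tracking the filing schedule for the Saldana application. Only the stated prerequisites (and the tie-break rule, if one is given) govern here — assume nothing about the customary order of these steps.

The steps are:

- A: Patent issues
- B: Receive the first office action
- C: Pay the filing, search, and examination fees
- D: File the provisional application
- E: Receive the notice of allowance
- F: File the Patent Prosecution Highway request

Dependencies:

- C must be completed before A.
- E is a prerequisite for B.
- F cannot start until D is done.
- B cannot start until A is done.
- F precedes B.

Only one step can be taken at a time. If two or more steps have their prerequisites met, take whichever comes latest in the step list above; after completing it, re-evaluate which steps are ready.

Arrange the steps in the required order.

E → D → F → C → A → B

E, D and C have no prerequisites; E is listed later, so E is first.
Ready: D and C. D is listed later → D.
F now also ready, so the ready set is {F, C}; F is listed later → F.
C is the only step now ready → C.
A needed C, now all done → A.
B needed F, E and A, now all done → B.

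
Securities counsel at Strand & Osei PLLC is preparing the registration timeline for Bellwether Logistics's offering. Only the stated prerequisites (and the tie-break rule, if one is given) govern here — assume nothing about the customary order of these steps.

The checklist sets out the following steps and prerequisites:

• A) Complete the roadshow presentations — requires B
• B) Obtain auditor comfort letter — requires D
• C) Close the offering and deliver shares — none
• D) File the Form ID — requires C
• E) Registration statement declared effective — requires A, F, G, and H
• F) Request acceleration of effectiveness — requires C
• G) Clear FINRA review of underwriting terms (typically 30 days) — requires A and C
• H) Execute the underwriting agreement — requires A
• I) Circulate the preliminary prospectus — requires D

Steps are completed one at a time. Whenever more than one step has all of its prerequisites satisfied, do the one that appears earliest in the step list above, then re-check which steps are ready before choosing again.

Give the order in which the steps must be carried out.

C → D → B → A → F → G → H → E → I

C is the only step with nothing outstanding, so it goes first.
D and F are both available; D is listed earlier → D.
Now B, F and I have their prerequisites met. B is listed earlier, so B next.
A now also ready, so the ready set is {A, F, I}; A is listed earlier → A.
Ready: F, G, H and I. F is listed earlier → F.
Now G, H and I have their prerequisites met. G is listed earlier, so G next.
Now H and I have their prerequisites met. H is listed earlier, so H next.
E and I are both available; E is listed earlier → E.
I is the only step now ready → I.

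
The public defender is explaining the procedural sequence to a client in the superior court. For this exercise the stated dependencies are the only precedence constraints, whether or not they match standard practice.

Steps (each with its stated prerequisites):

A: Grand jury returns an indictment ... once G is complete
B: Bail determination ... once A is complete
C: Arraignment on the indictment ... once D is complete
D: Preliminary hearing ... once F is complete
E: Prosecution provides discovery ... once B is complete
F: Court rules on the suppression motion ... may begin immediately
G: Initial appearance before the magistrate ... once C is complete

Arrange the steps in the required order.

F is the only step with nothing outstanding, so it goes first.
That leaves D as the only ready step → D.
C needed D, now all done → C.
G needed C, now all done → G.
A needed G, now all done → A.
B needed A, now all done → B.
That leaves E as the only ready step → E.

F → D → C → G → A → B → E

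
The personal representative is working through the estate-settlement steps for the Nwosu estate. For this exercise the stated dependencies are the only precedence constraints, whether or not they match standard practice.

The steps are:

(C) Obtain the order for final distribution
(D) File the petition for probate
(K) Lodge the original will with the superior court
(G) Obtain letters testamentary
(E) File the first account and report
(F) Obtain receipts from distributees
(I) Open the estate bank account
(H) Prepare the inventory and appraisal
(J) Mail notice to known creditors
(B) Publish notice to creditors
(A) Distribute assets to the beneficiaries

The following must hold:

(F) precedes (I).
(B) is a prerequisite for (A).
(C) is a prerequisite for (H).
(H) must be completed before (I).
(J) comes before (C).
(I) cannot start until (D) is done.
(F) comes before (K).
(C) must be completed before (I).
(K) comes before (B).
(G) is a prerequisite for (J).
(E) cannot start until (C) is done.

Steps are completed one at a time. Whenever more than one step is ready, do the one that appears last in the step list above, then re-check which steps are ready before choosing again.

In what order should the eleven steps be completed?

(F), (G), (J), (K), (B), (A), (D), (C), (H), (I), (E)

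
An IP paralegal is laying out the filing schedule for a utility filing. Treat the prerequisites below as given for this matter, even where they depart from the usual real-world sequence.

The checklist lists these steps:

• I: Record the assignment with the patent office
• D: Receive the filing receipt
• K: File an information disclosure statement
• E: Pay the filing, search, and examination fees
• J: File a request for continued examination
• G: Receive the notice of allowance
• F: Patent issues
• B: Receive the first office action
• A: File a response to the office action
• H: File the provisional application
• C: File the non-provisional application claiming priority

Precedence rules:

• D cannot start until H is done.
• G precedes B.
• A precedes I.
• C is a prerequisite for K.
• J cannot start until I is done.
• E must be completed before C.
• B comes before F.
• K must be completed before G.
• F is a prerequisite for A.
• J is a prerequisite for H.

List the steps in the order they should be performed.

E, C, K, G, B, F, A, I, J, H, D

E is the only step with nothing outstanding, so it goes first.
C needed E, now all done → C.
K needed C, now all done → K.
G needed K, now all done → G.
B needed G, now all done → B.
That leaves F as the only ready step → F.
A needed F, now all done → A.
I needed A, now all done → I.
J needed I, now all done → J.
H needed J, now all done → H.
D is the only step now ready → D.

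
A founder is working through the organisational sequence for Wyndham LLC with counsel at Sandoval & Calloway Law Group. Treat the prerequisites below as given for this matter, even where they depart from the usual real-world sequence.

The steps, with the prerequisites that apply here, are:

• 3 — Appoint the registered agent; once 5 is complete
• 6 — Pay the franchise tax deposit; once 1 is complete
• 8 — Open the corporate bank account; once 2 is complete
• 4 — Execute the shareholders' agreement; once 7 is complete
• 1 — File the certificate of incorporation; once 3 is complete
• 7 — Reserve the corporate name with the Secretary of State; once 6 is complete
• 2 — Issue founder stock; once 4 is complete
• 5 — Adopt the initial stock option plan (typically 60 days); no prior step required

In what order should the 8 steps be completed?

5, 3, 1, 6, 7, 4, 2, 8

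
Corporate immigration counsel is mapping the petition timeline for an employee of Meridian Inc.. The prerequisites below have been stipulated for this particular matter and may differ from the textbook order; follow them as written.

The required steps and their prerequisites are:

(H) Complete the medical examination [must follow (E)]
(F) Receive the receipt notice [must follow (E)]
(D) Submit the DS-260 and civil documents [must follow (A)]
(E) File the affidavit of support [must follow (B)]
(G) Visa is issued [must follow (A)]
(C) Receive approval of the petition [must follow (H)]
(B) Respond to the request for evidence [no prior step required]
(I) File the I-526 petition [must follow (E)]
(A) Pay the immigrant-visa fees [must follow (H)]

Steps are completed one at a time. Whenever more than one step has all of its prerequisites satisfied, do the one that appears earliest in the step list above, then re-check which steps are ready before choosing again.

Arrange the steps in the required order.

(B), (E), (H), (F), (C), (I), (A), (D), (G)

(B) has no prerequisites → (B) first.
(E) needed (B), now all done → (E).
Now (H), (F) and (I) have their prerequisites met. (H) is listed earlier, so (H) next.
Ready: (F), (C), (I) and (A). (F) is listed earlier → (F).
(C), (I) and (A) are all available; (C) is listed earlier → (C).
Now (I) and (A) have their prerequisites met. (I) is listed earlier, so (I) next.
Next only (A) has its prerequisites met → (A).
(D) and (G) are both available; (D) is listed earlier → (D).
That leaves (G) as the only ready step → (G).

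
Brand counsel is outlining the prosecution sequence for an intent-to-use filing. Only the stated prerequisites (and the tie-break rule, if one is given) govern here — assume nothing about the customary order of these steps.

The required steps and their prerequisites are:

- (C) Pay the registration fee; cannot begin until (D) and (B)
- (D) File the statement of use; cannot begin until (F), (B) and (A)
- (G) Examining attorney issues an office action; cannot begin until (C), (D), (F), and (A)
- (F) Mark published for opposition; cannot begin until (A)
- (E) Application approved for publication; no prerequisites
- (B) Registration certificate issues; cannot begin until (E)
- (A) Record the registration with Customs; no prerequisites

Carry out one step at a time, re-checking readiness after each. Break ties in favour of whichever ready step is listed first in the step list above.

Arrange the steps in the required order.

(E), (B), (A), (F), (D), (C), (G)

(E) and (A) have no prerequisites; (E) is listed earlier, so (E) is first.
(B) and (A) are both available; (B) is listed earlier → (B).
(A) is the only step now ready → (A).
(F) needed (A), now all done → (F).
Next only (D) has its prerequisites met → (D).
Next only (C) has its prerequisites met → (C).
(G) needed (C), (D), (F) and (A), now all done → (G).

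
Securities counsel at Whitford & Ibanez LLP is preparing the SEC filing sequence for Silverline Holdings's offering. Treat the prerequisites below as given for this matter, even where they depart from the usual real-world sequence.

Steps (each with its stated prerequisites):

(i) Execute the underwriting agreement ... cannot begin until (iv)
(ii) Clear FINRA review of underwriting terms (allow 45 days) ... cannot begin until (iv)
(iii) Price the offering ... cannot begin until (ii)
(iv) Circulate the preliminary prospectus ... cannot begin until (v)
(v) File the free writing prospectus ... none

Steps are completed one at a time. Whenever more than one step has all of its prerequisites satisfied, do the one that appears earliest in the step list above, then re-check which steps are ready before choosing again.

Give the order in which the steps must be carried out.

(v), (iv), (i), (ii), (iii)

Only (v) has no prerequisites, so it is first.
(iv) needed (v), now all done → (iv).
(i) and (ii) are both available; (i) is listed earlier → (i).
That leaves (ii) as the only ready step → (ii).
(iii) needed (ii), now all done → (iii).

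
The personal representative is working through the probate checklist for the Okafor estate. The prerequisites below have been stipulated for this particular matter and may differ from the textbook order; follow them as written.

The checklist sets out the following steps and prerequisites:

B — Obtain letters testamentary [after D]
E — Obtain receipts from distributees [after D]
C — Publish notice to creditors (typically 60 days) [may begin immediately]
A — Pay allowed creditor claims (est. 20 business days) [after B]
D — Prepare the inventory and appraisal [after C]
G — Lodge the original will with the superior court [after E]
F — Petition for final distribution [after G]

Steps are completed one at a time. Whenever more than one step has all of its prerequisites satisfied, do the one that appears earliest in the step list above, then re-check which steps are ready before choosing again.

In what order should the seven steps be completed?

C has no prerequisites → C first.
D needed C, now all done → D.
Now B and E have their prerequisites met. B is listed earlier, so B next.
Now E and A have their prerequisites met. E is listed earlier, so E next.
G now also ready, so the ready set is {A, G}; A is listed earlier → A.
G needed E, now all done → G.
That leaves F as the only ready step → F.

C D B E A G F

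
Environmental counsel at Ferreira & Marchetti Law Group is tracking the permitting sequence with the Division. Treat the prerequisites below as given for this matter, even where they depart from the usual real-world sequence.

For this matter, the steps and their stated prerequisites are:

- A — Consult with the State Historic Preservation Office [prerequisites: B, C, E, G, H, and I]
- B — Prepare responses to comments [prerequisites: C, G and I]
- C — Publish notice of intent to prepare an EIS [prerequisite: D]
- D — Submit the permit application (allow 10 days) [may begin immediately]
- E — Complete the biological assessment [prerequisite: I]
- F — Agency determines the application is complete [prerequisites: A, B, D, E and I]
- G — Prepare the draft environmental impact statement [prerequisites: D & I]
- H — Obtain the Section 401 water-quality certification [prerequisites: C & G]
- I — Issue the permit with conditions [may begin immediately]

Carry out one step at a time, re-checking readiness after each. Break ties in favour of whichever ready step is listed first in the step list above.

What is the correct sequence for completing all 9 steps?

D → C → I → E → G → B → H → A → F

Nothing is required for D and I. D is listed earlier → D first.
C now also ready, so the ready set is {C, I}; C is listed earlier → C.
Next only I has its prerequisites met → I.
Ready: E and G. E is listed earlier → E.
G is the only step now ready → G.
B and H are both available; B is listed earlier → B.
That leaves H as the only ready step → H.
A needed B, C, E, G, H and I, now all done → A.
Next only F has its prerequisites met → F.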